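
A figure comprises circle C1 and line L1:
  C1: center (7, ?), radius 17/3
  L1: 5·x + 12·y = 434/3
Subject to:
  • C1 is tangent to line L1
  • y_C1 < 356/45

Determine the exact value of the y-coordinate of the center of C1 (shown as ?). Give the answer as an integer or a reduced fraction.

1. [C1‖L1]  y_C1² − (329/18)y_C1 + 275/6 = 0  ⇒  y_C1 = 3 or 275/18
2. given y_C1 < 356/45: keep 3

3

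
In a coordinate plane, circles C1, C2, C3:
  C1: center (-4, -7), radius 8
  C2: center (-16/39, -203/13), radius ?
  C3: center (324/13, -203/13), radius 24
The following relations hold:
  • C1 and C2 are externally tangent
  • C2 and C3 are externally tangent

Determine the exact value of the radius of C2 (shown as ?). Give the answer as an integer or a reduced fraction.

1. [ext C1·C2]  r_C2² + 16r_C2 − 208/9 = 0  ⇒  r_C2 = 4/3 (r>0 drops 1)
2. [ext C2·C3]  r_C2² + 48r_C2 − 592/9 = 0  ⇒  r_C2 = 4/3 (r>0 drops 1)

4/3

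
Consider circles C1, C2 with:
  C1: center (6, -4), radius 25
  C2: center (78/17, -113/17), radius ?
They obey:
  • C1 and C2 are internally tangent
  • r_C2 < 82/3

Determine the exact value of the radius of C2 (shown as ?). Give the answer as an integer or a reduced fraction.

22

1. [int C1,C2]  r_C2² − 50r_C2 + 616 = 0  ⇒  r_C2 = 22 or 28
2. given r_C2 < 82/3: keep 22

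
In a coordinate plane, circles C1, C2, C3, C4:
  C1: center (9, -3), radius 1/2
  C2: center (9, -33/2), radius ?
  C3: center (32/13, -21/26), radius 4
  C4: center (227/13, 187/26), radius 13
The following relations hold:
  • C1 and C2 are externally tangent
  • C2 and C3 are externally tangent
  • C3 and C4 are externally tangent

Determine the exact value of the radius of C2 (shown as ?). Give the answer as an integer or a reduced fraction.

1. [ext C1·C2]  r_C2² + 1r_C2 − 182 = 0  ⇒  r_C2 = 13 (r>0 drops 1)
2. [ext C2·C3]  r_C2² + 8r_C2 − 273 = 0  ⇒  r_C2 = 13 (r>0 drops 1)

13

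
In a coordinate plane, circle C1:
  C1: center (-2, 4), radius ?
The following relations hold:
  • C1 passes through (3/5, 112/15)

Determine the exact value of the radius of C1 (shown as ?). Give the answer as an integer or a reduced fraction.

13/3

1. [C1∋P]  r_C1² − 169/9 = 0  ⇒  r_C1 = 13/3 (r>0 drops 1)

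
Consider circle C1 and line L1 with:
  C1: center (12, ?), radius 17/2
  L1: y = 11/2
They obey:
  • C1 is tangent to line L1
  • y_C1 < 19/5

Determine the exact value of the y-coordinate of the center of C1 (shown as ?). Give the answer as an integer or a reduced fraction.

1. [C1‖L1]  y_C1² − 11y_C1 − 42 = 0  ⇒  y_C1 = -3 or 14
2. given y_C1 < 19/5: keep -3

-3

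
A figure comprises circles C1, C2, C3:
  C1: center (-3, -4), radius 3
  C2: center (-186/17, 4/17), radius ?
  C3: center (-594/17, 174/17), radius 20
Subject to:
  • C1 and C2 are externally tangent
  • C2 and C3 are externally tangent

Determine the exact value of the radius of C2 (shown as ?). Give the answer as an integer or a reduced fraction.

6

1. [ext C1·C2]  r_C2² + 6r_C2 − 72 = 0  ⇒  r_C2 = 6 (r>0 drops 1)
2. [ext C2·C3]  r_C2² + 40r_C2 − 276 = 0  ⇒  r_C2 = 6 (r>0 drops 1)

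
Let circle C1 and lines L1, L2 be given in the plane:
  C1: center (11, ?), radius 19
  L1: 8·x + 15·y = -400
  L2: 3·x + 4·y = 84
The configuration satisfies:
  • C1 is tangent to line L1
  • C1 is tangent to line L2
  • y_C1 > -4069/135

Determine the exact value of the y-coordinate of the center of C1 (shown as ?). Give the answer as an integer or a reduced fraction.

1. [C1‖L1]  y_C1² + (976/15)y_C1 + 8921/15 = 0  ⇒  y_C1 = -811/15 or -11
2. [C1‖L2]  y_C1² − (51/2)y_C1 − 803/2 = 0  ⇒  y_C1 = -11 or 73/2

-11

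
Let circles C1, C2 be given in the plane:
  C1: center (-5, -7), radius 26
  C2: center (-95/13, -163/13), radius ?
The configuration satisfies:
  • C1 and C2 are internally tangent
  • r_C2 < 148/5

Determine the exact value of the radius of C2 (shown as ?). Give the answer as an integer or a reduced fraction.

20

1. [int C1,C2]  r_C2² − 52r_C2 + 640 = 0  ⇒  r_C2 = 20 or 32
2. given r_C2 < 148/5: keep 20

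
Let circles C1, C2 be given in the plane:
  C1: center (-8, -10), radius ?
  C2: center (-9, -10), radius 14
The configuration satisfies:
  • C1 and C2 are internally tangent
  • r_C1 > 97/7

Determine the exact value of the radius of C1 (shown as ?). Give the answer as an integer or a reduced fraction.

15

1. [int C1,C2]  r_C1² − 28r_C1 + 195 = 0  ⇒  r_C1 = 13 or 15
2. given r_C1 > 97/7: keep 15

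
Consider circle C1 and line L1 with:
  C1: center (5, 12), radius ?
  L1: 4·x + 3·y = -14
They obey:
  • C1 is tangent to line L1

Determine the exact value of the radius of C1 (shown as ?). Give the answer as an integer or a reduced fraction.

14

1. [C1‖L1]  r_C1² − 196 = 0  ⇒  r_C1 = 14 (r>0 drops 1)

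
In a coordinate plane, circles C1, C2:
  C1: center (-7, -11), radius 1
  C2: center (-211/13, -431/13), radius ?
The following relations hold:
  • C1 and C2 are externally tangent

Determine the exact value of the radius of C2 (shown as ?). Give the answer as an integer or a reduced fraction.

1. [ext C1·C2]  r_C2² + 2r_C2 − 575 = 0  ⇒  r_C2 = 23 (r>0 drops 1)

23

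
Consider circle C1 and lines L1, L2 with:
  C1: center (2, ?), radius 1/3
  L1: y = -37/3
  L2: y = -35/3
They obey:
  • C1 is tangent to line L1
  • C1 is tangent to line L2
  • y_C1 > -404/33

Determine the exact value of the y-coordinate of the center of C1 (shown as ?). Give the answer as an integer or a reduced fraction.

-12

1. [C1‖L1]  y_C1² + (74/3)y_C1 + 152 = 0  ⇒  y_C1 = -38/3 or -12
2. [C1‖L2]  y_C1² + (70/3)y_C1 + 136 = 0  ⇒  y_C1 = -12 or -34/3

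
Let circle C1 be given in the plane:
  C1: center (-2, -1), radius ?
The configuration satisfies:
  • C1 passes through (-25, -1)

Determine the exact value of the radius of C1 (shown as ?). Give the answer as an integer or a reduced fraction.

1. [C1∋P]  r_C1² − 529 = 0  ⇒  r_C1 = 23 (r>0 drops 1)

23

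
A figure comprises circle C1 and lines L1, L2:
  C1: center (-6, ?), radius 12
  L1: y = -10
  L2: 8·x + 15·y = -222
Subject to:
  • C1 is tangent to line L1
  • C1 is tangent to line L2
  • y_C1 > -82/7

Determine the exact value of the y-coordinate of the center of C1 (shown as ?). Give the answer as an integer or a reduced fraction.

2

1. [C1‖L1]  y_C1² + 20y_C1 − 44 = 0  ⇒  y_C1 = -22 or 2
2. [C1‖L2]  y_C1² + (116/5)y_C1 − 252/5 = 0  ⇒  y_C1 = -126/5 or 2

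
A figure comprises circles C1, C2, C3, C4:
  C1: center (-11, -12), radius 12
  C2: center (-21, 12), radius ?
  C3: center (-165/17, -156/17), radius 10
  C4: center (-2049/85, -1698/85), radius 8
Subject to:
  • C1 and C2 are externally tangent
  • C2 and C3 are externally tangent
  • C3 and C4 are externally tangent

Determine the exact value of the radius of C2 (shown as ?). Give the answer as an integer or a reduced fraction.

14

1. [ext C1·C2]  r_C2² + 24r_C2 − 532 = 0  ⇒  r_C2 = 14 (r>0 drops 1)
2. [ext C2·C3]  r_C2² + 20r_C2 − 476 = 0  ⇒  r_C2 = 14 (r>0 drops 1)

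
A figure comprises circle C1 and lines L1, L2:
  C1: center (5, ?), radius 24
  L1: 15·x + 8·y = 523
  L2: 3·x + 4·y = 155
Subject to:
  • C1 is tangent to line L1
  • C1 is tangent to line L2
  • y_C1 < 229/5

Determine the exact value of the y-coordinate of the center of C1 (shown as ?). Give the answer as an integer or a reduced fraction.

1. [C1‖L1]  y_C1² − 112y_C1 + 535 = 0  ⇒  y_C1 = 5 or 107
2. [C1‖L2]  y_C1² − 70y_C1 + 325 = 0  ⇒  y_C1 = 5 or 65

5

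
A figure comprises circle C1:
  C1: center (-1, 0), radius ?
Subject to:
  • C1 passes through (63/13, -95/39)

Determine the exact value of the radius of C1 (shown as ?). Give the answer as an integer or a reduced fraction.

1. [C1∋P]  r_C1² − 361/9 = 0  ⇒  r_C1 = 19/3 (r>0 drops 1)

19/3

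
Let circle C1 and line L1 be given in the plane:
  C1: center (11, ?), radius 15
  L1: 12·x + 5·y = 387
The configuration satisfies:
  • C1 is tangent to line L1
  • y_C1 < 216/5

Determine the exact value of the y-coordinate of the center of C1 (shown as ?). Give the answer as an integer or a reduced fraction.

1. [C1‖L1]  y_C1² − 102y_C1 + 1080 = 0  ⇒  y_C1 = 12 or 90
2. given y_C1 < 216/5: keep 12

12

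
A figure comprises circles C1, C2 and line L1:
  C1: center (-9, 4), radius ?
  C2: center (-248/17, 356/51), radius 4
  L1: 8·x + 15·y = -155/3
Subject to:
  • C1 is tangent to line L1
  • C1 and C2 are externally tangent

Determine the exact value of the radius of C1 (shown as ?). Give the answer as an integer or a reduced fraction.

1. [C1‖L1]  r_C1² − 49/9 = 0  ⇒  r_C1 = 7/3 (r>0 drops 1)
2. [ext C1·C2]  r_C1² + 8r_C1 − 217/9 = 0  ⇒  r_C1 = 7/3 (r>0 drops 1)

7/3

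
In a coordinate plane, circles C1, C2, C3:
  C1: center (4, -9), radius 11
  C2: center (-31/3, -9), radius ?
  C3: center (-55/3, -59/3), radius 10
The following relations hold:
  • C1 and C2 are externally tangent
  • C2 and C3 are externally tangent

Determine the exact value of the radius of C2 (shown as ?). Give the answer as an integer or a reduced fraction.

1. [ext C1·C2]  r_C2² + 22r_C2 − 760/9 = 0  ⇒  r_C2 = 10/3 (r>0 drops 1)
2. [ext C2·C3]  r_C2² + 20r_C2 − 700/9 = 0  ⇒  r_C2 = 10/3 (r>0 drops 1)

10/3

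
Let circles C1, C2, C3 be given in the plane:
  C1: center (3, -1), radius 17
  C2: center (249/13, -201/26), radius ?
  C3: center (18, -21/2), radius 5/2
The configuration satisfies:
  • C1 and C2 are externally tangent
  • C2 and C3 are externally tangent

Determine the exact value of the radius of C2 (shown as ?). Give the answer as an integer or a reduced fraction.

1/2

1. [ext C1·C2]  r_C2² + 34r_C2 − 69/4 = 0  ⇒  r_C2 = 1/2 (r>0 drops 1)
2. [ext C2·C3]  r_C2² + 5r_C2 − 11/4 = 0  ⇒  r_C2 = 1/2 (r>0 drops 1)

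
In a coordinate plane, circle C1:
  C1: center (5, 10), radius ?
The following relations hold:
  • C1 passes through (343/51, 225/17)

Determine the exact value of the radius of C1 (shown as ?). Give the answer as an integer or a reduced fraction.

1. [C1∋P]  r_C1² − 121/9 = 0  ⇒  r_C1 = 11/3 (r>0 drops 1)

11/3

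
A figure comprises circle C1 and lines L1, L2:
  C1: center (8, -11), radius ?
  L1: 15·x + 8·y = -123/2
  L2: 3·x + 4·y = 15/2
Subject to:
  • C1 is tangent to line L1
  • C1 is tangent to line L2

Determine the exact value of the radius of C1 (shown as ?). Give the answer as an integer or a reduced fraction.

11/2

1. [C1‖L1]  r_C1² − 121/4 = 0  ⇒  r_C1 = 11/2 (r>0 drops 1)
2. [C1‖L2]  r_C1² − 121/4 = 0  ⇒  r_C1 = 11/2 (r>0 drops 1)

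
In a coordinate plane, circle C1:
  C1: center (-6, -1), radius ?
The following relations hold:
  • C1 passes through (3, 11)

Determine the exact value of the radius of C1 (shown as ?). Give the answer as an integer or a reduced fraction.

1. [C1∋P]  r_C1² − 225 = 0  ⇒  r_C1 = 15 (r>0 drops 1)

15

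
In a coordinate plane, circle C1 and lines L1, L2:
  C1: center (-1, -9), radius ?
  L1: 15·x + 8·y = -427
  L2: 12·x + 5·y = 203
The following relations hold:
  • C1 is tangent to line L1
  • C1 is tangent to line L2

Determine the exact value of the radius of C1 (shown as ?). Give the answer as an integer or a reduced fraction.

20

1. [C1‖L1]  r_C1² − 400 = 0  ⇒  r_C1 = 20 (r>0 drops 1)
2. [C1‖L2]  r_C1² − 400 = 0  ⇒  r_C1 = 20 (r>0 drops 1)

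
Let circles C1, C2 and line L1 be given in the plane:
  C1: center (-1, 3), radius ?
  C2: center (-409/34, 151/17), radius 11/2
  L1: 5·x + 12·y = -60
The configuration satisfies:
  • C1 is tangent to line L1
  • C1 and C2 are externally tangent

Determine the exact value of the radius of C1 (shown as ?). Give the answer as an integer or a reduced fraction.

7

1. [C1‖L1]  r_C1² − 49 = 0  ⇒  r_C1 = 7 (r>0 drops 1)
2. [ext C1·C2]  r_C1² + 11r_C1 − 126 = 0  ⇒  r_C1 = 7 (r>0 drops 1)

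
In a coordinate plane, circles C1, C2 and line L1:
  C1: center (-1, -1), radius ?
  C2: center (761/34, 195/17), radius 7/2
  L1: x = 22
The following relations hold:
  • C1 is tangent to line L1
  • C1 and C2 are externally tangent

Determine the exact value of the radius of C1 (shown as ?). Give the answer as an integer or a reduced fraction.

1. [C1‖L1]  r_C1² − 529 = 0  ⇒  r_C1 = 23 (r>0 drops 1)
2. [ext C1·C2]  r_C1² + 7r_C1 − 690 = 0  ⇒  r_C1 = 23 (r>0 drops 1)

23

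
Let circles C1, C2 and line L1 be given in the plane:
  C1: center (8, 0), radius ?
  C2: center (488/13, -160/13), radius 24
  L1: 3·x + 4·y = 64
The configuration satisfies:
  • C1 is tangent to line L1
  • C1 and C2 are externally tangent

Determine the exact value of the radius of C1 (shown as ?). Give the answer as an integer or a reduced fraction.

8

1. [C1‖L1]  r_C1² − 64 = 0  ⇒  r_C1 = 8 (r>0 drops 1)
2. [ext C1·C2]  r_C1² + 48r_C1 − 448 = 0  ⇒  r_C1 = 8 (r>0 drops 1)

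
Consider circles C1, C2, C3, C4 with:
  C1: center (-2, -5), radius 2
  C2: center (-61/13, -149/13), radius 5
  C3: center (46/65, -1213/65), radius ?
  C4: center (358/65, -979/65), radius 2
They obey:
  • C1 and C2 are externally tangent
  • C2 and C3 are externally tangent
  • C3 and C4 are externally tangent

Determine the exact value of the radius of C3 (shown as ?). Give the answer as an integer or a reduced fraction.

4

1. [ext C2·C3]  r_C3² + 10r_C3 − 56 = 0  ⇒  r_C3 = 4 (r>0 drops 1)
2. [ext C3·C4]  r_C3² + 4r_C3 − 32 = 0  ⇒  r_C3 = 4 (r>0 drops 1)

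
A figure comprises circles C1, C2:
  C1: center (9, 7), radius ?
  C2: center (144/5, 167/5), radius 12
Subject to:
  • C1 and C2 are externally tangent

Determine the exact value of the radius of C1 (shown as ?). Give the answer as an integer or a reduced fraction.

1. [ext C1·C2]  r_C1² + 24r_C1 − 945 = 0  ⇒  r_C1 = 21 (r>0 drops 1)

21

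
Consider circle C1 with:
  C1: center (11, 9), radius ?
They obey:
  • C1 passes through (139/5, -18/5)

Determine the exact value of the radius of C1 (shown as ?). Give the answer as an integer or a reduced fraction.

1. [C1∋P]  r_C1² − 441 = 0  ⇒  r_C1 = 21 (r>0 drops 1)

21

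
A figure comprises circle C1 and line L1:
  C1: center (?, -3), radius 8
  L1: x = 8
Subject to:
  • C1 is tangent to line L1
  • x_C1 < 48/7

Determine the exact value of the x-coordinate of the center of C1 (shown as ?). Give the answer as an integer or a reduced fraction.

1. [C1‖L1]  x_C1² − 16x_C1 = 0  ⇒  x_C1 = 0 or 16
2. given x_C1 < 48/7: keep 0

0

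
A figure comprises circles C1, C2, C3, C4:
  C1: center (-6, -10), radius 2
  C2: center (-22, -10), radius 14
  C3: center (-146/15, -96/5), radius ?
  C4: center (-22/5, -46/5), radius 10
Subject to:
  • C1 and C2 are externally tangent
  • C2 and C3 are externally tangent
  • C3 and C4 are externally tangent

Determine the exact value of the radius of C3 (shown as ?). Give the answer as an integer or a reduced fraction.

1. [ext C2·C3]  r_C3² + 28r_C3 − 352/9 = 0  ⇒  r_C3 = 4/3 (r>0 drops 1)
2. [ext C3·C4]  r_C3² + 20r_C3 − 256/9 = 0  ⇒  r_C3 = 4/3 (r>0 drops 1)

4/3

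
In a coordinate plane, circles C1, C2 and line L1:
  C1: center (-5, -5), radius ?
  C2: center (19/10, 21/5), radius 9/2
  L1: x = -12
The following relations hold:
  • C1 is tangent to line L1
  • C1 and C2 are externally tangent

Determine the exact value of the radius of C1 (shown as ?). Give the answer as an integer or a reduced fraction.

1. [C1‖L1]  r_C1² − 49 = 0  ⇒  r_C1 = 7 (r>0 drops 1)
2. [ext C1·C2]  r_C1² + 9r_C1 − 112 = 0  ⇒  r_C1 = 7 (r>0 drops 1)

7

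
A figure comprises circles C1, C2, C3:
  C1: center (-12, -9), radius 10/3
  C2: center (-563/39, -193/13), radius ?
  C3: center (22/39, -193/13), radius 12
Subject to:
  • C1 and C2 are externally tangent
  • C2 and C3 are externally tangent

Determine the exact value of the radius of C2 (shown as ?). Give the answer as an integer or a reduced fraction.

1. [ext C1·C2]  r_C2² + (20/3)r_C2 − 29 = 0  ⇒  r_C2 = 3 (r>0 drops 1)
2. [ext C2·C3]  r_C2² + 24r_C2 − 81 = 0  ⇒  r_C2 = 3 (r>0 drops 1)

3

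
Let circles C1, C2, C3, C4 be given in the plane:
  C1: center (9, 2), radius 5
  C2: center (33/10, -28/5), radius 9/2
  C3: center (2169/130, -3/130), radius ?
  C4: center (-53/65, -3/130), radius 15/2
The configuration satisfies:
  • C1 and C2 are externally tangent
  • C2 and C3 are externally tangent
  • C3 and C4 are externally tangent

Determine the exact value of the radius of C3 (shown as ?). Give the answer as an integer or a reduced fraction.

1. [ext C2·C3]  r_C3² + 9r_C3 − 190 = 0  ⇒  r_C3 = 10 (r>0 drops 1)
2. [ext C3·C4]  r_C3² + 15r_C3 − 250 = 0  ⇒  r_C3 = 10 (r>0 drops 1)

10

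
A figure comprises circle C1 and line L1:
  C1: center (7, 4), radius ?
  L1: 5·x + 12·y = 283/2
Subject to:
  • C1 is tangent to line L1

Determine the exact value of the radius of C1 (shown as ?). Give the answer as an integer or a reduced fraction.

9/2

1. [C1‖L1]  r_C1² − 81/4 = 0  ⇒  r_C1 = 9/2 (r>0 drops 1)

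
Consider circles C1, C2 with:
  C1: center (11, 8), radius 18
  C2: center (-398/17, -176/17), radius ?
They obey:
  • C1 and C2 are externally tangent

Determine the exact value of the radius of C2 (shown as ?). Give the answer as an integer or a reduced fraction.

21

1. [ext C1·C2]  r_C2² + 36r_C2 − 1197 = 0  ⇒  r_C2 = 21 (r>0 drops 1)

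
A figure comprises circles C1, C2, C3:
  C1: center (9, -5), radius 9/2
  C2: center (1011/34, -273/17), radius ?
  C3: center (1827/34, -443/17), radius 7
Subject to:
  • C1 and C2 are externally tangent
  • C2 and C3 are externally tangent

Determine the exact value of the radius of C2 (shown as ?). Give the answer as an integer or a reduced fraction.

1. [ext C1·C2]  r_C2² + 9r_C2 − 532 = 0  ⇒  r_C2 = 19 (r>0 drops 1)
2. [ext C2·C3]  r_C2² + 14r_C2 − 627 = 0  ⇒  r_C2 = 19 (r>0 drops 1)

19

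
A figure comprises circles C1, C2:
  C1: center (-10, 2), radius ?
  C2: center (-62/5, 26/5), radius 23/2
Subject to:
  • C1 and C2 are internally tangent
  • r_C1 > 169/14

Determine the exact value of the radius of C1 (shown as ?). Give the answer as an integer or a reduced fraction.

1. [int C1,C2]  r_C1² − 23r_C1 + 465/4 = 0  ⇒  r_C1 = 15/2 or 31/2
2. given r_C1 > 169/14: keep 31/2

31/2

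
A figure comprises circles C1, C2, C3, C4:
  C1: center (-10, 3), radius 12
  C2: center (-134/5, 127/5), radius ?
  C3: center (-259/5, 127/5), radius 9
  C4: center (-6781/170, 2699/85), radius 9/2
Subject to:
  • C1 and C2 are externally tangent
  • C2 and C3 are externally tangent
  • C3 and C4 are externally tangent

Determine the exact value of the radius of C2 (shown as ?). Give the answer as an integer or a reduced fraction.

16

1. [ext C1·C2]  r_C2² + 24r_C2 − 640 = 0  ⇒  r_C2 = 16 (r>0 drops 1)
2. [ext C2·C3]  r_C2² + 18r_C2 − 544 = 0  ⇒  r_C2 = 16 (r>0 drops 1)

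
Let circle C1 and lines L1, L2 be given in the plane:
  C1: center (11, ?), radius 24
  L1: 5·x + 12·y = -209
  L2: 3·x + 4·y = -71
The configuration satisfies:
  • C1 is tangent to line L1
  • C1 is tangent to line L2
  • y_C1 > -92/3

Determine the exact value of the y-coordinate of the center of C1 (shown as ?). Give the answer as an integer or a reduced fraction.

4

1. [C1‖L1]  y_C1² + 44y_C1 − 192 = 0  ⇒  y_C1 = -48 or 4
2. [C1‖L2]  y_C1² + 52y_C1 − 224 = 0  ⇒  y_C1 = -56 or 4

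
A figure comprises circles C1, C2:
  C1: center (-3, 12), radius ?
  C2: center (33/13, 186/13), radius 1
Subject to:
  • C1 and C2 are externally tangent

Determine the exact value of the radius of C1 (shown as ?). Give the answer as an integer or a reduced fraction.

1. [ext C1·C2]  r_C1² + 2r_C1 − 35 = 0  ⇒  r_C1 = 5 (r>0 drops 1)

5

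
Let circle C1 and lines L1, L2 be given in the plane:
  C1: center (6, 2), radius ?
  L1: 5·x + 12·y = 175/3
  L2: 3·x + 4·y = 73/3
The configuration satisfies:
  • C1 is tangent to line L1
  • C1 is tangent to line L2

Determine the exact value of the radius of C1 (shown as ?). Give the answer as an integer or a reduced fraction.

1. [C1‖L1]  r_C1² − 1/9 = 0  ⇒  r_C1 = 1/3 (r>0 drops 1)
2. [C1‖L2]  r_C1² − 1/9 = 0  ⇒  r_C1 = 1/3 (r>0 drops 1)

1/3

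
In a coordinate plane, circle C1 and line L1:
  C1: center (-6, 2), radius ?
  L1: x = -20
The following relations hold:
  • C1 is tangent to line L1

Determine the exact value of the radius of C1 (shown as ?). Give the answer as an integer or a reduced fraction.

14

1. [C1‖L1]  r_C1² − 196 = 0  ⇒  r_C1 = 14 (r>0 drops 1)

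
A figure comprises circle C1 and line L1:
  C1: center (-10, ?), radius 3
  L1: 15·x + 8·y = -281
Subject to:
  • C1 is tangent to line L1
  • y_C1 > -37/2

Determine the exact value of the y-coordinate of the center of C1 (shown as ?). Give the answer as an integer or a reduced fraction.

-10

1. [C1‖L1]  y_C1² + (131/4)y_C1 + 455/2 = 0  ⇒  y_C1 = -91/4 or -10
2. given y_C1 > -37/2: keep -10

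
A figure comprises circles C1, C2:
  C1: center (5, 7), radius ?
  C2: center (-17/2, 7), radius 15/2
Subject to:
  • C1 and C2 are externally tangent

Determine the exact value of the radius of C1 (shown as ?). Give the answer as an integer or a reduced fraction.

1. [ext C1·C2]  r_C1² + 15r_C1 − 126 = 0  ⇒  r_C1 = 6 (r>0 drops 1)

6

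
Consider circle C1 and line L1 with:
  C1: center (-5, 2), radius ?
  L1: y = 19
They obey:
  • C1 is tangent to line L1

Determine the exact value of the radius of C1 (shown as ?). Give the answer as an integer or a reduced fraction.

17

1. [C1‖L1]  r_C1² − 289 = 0  ⇒  r_C1 = 17 (r>0 drops 1)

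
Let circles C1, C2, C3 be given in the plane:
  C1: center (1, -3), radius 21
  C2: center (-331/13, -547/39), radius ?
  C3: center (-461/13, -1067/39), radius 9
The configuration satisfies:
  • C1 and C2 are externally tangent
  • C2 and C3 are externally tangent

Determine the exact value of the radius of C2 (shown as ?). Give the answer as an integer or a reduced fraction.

1. [ext C1·C2]  r_C2² + 42r_C2 − 3427/9 = 0  ⇒  r_C2 = 23/3 (r>0 drops 1)
2. [ext C2·C3]  r_C2² + 18r_C2 − 1771/9 = 0  ⇒  r_C2 = 23/3 (r>0 drops 1)

23/3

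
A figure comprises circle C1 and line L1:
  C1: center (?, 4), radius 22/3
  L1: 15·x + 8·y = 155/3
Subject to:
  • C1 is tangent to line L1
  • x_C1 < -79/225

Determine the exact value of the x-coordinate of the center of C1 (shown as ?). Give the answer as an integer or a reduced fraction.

-7

1. [C1‖L1]  x_C1² − (118/45)x_C1 − 3031/45 = 0  ⇒  x_C1 = -7 or 433/45
2. given x_C1 < -79/225: keep -7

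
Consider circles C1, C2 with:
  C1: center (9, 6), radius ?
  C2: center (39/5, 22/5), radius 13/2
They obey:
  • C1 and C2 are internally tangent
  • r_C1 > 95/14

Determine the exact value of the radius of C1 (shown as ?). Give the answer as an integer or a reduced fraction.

1. [int C1,C2]  r_C1² − 13r_C1 + 153/4 = 0  ⇒  r_C1 = 9/2 or 17/2
2. given r_C1 > 95/14: keep 17/2

17/2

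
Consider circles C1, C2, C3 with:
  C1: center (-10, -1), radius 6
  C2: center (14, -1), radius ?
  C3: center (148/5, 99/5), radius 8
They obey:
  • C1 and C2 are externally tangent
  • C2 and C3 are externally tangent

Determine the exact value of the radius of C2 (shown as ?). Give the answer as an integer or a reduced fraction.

1. [ext C1·C2]  r_C2² + 12r_C2 − 540 = 0  ⇒  r_C2 = 18 (r>0 drops 1)
2. [ext C2·C3]  r_C2² + 16r_C2 − 612 = 0  ⇒  r_C2 = 18 (r>0 drops 1)

18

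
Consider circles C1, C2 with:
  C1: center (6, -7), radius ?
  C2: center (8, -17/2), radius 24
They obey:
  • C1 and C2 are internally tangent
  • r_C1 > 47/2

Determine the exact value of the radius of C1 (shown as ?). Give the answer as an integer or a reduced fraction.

1. [int C1,C2]  r_C1² − 48r_C1 + 2279/4 = 0  ⇒  r_C1 = 43/2 or 53/2
2. given r_C1 > 47/2: keep 53/2

53/2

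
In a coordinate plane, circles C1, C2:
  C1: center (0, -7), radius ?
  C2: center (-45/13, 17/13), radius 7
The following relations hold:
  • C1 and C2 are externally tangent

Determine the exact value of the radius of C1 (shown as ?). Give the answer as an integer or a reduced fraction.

1. [ext C1·C2]  r_C1² + 14r_C1 − 32 = 0  ⇒  r_C1 = 2 (r>0 drops 1)

2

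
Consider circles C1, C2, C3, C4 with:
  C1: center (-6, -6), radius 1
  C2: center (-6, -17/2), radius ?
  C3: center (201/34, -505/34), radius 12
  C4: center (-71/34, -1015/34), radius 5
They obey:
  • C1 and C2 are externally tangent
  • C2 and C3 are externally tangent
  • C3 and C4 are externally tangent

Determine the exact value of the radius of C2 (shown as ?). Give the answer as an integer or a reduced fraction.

3/2

1. [ext C1·C2]  r_C2² + 2r_C2 − 21/4 = 0  ⇒  r_C2 = 3/2 (r>0 drops 1)
2. [ext C2·C3]  r_C2² + 24r_C2 − 153/4 = 0  ⇒  r_C2 = 3/2 (r>0 drops 1)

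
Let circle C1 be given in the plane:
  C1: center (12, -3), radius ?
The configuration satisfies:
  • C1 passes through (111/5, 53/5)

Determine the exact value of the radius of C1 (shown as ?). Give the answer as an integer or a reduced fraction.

17

1. [C1∋P]  r_C1² − 289 = 0  ⇒  r_C1 = 17 (r>0 drops 1)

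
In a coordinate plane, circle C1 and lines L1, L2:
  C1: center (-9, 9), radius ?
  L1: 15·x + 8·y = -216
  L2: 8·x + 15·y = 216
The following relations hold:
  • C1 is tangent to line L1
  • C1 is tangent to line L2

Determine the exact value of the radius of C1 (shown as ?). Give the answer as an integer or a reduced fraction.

1. [C1‖L1]  r_C1² − 81 = 0  ⇒  r_C1 = 9 (r>0 drops 1)
2. [C1‖L2]  r_C1² − 81 = 0  ⇒  r_C1 = 9 (r>0 drops 1)

9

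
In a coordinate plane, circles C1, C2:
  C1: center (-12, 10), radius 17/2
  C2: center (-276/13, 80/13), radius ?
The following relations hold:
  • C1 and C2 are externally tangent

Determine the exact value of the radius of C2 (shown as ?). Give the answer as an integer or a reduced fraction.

3/2

1. [ext C1·C2]  r_C2² + 17r_C2 − 111/4 = 0  ⇒  r_C2 = 3/2 (r>0 drops 1)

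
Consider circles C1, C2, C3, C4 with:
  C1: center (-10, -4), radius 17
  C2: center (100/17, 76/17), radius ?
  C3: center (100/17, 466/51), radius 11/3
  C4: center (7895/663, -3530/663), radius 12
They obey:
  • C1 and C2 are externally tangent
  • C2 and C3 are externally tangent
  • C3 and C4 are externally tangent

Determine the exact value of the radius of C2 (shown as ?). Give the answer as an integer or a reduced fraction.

1

1. [ext C1·C2]  r_C2² + 34r_C2 − 35 = 0  ⇒  r_C2 = 1 (r>0 drops 1)
2. [ext C2·C3]  r_C2² + (22/3)r_C2 − 25/3 = 0  ⇒  r_C2 = 1 (r>0 drops 1)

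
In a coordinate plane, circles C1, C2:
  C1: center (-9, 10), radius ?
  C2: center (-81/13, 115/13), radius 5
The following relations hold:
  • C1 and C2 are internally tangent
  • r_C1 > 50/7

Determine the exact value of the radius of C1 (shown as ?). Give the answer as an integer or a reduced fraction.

8

1. [int C1,C2]  r_C1² − 10r_C1 + 16 = 0  ⇒  r_C1 = 2 or 8
2. given r_C1 > 50/7: keep 8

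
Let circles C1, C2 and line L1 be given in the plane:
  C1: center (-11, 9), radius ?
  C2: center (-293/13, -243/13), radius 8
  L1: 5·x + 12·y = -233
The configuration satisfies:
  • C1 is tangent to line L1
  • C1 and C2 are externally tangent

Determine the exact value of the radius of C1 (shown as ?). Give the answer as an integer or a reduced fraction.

1. [C1‖L1]  r_C1² − 484 = 0  ⇒  r_C1 = 22 (r>0 drops 1)
2. [ext C1·C2]  r_C1² + 16r_C1 − 836 = 0  ⇒  r_C1 = 22 (r>0 drops 1)

22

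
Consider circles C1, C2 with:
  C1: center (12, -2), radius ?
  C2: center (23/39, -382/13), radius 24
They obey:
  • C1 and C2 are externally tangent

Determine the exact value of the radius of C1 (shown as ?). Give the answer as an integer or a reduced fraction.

1. [ext C1·C2]  r_C1² + 48r_C1 − 2737/9 = 0  ⇒  r_C1 = 17/3 (r>0 drops 1)

17/3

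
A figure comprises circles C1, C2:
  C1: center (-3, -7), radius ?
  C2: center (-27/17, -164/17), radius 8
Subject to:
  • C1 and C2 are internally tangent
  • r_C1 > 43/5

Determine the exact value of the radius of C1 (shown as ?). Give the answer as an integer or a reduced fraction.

1. [int C1,C2]  r_C1² − 16r_C1 + 55 = 0  ⇒  r_C1 = 5 or 11
2. given r_C1 > 43/5: keep 11

11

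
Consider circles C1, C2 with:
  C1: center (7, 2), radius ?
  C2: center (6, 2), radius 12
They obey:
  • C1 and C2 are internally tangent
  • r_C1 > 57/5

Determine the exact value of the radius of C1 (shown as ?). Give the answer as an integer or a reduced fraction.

1. [int C1,C2]  r_C1² − 24r_C1 + 143 = 0  ⇒  r_C1 = 11 or 13
2. given r_C1 > 57/5: keep 13

13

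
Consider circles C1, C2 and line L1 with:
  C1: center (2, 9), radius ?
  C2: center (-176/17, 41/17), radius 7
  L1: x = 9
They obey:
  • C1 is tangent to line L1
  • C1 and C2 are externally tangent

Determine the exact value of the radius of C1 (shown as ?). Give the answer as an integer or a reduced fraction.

1. [C1‖L1]  r_C1² − 49 = 0  ⇒  r_C1 = 7 (r>0 drops 1)
2. [ext C1·C2]  r_C1² + 14r_C1 − 147 = 0  ⇒  r_C1 = 7 (r>0 drops 1)

7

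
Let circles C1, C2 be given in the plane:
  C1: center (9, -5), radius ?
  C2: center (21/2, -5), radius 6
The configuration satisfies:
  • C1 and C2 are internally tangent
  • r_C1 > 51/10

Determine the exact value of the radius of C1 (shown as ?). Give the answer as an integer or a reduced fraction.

15/2

1. [int C1,C2]  r_C1² − 12r_C1 + 135/4 = 0  ⇒  r_C1 = 9/2 or 15/2
2. given r_C1 > 51/10: keep 15/2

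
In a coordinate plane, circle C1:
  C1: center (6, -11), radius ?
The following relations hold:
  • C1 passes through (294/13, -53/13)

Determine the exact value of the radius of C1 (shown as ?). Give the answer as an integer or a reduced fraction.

18

1. [C1∋P]  r_C1² − 324 = 0  ⇒  r_C1 = 18 (r>0 drops 1)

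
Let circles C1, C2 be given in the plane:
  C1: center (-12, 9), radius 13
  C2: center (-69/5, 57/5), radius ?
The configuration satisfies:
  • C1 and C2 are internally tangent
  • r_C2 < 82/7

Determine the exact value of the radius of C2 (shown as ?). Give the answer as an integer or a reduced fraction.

1. [int C1,C2]  r_C2² − 26r_C2 + 160 = 0  ⇒  r_C2 = 10 or 16
2. given r_C2 < 82/7: keep 10

10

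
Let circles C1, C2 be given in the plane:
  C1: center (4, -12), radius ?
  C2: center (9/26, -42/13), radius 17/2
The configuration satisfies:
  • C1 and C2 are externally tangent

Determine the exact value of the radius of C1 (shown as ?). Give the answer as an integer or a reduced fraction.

1

1. [ext C1·C2]  r_C1² + 17r_C1 − 18 = 0  ⇒  r_C1 = 1 (r>0 drops 1)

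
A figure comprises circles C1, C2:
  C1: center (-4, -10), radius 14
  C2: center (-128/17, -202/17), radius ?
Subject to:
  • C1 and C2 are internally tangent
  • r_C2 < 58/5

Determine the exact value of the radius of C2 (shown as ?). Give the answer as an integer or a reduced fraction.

10

1. [int C1,C2]  r_C2² − 28r_C2 + 180 = 0  ⇒  r_C2 = 10 or 18
2. given r_C2 < 58/5: keep 10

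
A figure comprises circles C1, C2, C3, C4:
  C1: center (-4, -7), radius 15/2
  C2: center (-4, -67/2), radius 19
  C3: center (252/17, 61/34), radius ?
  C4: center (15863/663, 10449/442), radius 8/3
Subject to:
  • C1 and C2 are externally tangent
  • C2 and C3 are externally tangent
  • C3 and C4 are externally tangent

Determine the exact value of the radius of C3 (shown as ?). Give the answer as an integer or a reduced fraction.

1. [ext C2·C3]  r_C3² + 38r_C3 − 1239 = 0  ⇒  r_C3 = 21 (r>0 drops 1)
2. [ext C3·C4]  r_C3² + (16/3)r_C3 − 553 = 0  ⇒  r_C3 = 21 (r>0 drops 1)

21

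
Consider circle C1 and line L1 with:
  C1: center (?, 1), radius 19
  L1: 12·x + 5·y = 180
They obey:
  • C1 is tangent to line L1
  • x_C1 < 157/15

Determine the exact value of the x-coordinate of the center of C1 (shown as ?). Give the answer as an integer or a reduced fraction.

-6

1. [C1‖L1]  x_C1² − (175/6)x_C1 − 211 = 0  ⇒  x_C1 = -6 or 211/6
2. given x_C1 < 157/15: keep -6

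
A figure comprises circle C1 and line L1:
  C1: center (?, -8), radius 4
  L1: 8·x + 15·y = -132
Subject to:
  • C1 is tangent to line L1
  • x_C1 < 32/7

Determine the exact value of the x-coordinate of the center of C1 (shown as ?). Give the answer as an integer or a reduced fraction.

-10

1. [C1‖L1]  x_C1² + 3x_C1 − 70 = 0  ⇒  x_C1 = -10 or 7
2. given x_C1 < 32/7: keep -10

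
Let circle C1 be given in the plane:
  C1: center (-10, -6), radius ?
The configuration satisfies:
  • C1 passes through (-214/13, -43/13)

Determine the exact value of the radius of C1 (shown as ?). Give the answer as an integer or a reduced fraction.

7

1. [C1∋P]  r_C1² − 49 = 0  ⇒  r_C1 = 7 (r>0 drops 1)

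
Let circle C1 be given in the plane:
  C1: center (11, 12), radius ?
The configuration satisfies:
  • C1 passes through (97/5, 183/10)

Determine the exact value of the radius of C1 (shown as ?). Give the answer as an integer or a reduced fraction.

1. [C1∋P]  r_C1² − 441/4 = 0  ⇒  r_C1 = 21/2 (r>0 drops 1)

21/2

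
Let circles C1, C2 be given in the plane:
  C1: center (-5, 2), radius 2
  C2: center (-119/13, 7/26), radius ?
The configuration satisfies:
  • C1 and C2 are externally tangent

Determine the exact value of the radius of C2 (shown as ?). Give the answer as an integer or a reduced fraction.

1. [ext C1·C2]  r_C2² + 4r_C2 − 65/4 = 0  ⇒  r_C2 = 5/2 (r>0 drops 1)

5/2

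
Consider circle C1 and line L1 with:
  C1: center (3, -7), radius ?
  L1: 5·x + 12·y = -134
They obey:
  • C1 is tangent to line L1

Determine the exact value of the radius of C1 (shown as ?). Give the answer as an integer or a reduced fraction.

1. [C1‖L1]  r_C1² − 25 = 0  ⇒  r_C1 = 5 (r>0 drops 1)

5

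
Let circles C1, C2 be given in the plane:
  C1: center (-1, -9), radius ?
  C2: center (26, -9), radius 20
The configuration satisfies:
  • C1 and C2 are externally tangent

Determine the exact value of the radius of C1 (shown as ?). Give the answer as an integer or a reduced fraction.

1. [ext C1·C2]  r_C1² + 40r_C1 − 329 = 0  ⇒  r_C1 = 7 (r>0 drops 1)

7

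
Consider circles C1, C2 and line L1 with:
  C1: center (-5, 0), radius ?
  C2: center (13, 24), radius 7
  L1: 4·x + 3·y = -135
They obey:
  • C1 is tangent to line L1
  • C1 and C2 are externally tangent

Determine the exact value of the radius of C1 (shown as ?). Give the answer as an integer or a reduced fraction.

23

1. [C1‖L1]  r_C1² − 529 = 0  ⇒  r_C1 = 23 (r>0 drops 1)
2. [ext C1·C2]  r_C1² + 14r_C1 − 851 = 0  ⇒  r_C1 = 23 (r>0 drops 1)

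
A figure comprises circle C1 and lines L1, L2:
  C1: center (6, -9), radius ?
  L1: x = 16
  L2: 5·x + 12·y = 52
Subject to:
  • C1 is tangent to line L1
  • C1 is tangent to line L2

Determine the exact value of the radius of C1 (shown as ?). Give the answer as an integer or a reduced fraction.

10

1. [C1‖L1]  r_C1² − 100 = 0  ⇒  r_C1 = 10 (r>0 drops 1)
2. [C1‖L2]  r_C1² − 100 = 0  ⇒  r_C1 = 10 (r>0 drops 1)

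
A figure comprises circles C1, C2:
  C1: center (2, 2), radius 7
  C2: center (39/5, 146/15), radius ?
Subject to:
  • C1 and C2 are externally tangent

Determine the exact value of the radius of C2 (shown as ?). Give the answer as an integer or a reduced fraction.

1. [ext C1·C2]  r_C2² + 14r_C2 − 400/9 = 0  ⇒  r_C2 = 8/3 (r>0 drops 1)

8/3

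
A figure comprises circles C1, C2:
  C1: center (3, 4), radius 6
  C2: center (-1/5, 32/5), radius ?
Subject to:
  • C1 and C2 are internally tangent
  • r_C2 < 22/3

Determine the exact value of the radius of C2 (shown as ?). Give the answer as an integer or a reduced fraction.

1. [int C1,C2]  r_C2² − 12r_C2 + 20 = 0  ⇒  r_C2 = 2 or 10
2. given r_C2 < 22/3: keep 2

2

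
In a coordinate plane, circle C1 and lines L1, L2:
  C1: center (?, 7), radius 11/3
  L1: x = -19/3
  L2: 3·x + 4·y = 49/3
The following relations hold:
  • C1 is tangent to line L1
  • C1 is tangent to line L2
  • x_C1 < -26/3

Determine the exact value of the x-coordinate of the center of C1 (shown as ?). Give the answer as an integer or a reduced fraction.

1. [C1‖L1]  x_C1² + (38/3)x_C1 + 80/3 = 0  ⇒  x_C1 = -10 or -8/3
2. [C1‖L2]  x_C1² + (70/9)x_C1 − 200/9 = 0  ⇒  x_C1 = -10 or 20/9

-10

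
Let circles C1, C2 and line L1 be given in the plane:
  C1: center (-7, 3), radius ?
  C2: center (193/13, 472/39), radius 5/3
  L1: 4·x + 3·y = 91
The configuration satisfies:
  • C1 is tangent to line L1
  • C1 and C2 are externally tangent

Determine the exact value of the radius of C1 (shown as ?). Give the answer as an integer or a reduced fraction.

22

1. [C1‖L1]  r_C1² − 484 = 0  ⇒  r_C1 = 22 (r>0 drops 1)
2. [ext C1·C2]  r_C1² + (10/3)r_C1 − 1672/3 = 0  ⇒  r_C1 = 22 (r>0 drops 1)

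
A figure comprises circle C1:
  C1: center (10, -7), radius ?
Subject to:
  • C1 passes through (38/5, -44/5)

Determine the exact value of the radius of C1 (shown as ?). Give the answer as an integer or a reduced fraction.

3

1. [C1∋P]  r_C1² − 9 = 0  ⇒  r_C1 = 3 (r>0 drops 1)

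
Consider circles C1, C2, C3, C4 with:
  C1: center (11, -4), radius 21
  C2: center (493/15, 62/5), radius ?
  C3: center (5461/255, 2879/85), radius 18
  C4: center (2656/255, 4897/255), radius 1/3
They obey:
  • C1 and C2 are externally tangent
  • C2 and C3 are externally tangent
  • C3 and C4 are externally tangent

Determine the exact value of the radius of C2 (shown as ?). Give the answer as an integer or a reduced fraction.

1. [ext C1·C2]  r_C2² + 42r_C2 − 2755/9 = 0  ⇒  r_C2 = 19/3 (r>0 drops 1)
2. [ext C2·C3]  r_C2² + 36r_C2 − 2413/9 = 0  ⇒  r_C2 = 19/3 (r>0 drops 1)

19/3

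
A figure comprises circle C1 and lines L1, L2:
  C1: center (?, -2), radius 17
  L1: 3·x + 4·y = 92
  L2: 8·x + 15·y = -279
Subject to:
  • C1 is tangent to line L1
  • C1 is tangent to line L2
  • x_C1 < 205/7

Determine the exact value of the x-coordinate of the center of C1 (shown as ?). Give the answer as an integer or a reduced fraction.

5

1. [C1‖L1]  x_C1² − (200/3)x_C1 + 925/3 = 0  ⇒  x_C1 = 5 or 185/3
2. [C1‖L2]  x_C1² + (249/4)x_C1 − 1345/4 = 0  ⇒  x_C1 = -269/4 or 5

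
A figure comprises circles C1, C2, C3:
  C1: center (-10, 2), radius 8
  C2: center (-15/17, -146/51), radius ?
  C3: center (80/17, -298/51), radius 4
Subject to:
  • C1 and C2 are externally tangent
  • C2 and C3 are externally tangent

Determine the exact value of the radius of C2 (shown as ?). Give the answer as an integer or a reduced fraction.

7/3

1. [ext C1·C2]  r_C2² + 16r_C2 − 385/9 = 0  ⇒  r_C2 = 7/3 (r>0 drops 1)
2. [ext C2·C3]  r_C2² + 8r_C2 − 217/9 = 0  ⇒  r_C2 = 7/3 (r>0 drops 1)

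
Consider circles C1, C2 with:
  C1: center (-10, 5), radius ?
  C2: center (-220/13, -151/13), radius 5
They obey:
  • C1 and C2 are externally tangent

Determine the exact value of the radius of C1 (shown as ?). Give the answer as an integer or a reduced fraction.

13

1. [ext C1·C2]  r_C1² + 10r_C1 − 299 = 0  ⇒  r_C1 = 13 (r>0 drops 1)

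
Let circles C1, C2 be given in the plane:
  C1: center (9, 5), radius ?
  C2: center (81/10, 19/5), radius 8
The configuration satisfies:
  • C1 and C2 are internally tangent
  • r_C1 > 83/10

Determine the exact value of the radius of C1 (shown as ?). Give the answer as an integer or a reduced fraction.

1. [int C1,C2]  r_C1² − 16r_C1 + 247/4 = 0  ⇒  r_C1 = 13/2 or 19/2
2. given r_C1 > 83/10: keep 19/2

19/2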